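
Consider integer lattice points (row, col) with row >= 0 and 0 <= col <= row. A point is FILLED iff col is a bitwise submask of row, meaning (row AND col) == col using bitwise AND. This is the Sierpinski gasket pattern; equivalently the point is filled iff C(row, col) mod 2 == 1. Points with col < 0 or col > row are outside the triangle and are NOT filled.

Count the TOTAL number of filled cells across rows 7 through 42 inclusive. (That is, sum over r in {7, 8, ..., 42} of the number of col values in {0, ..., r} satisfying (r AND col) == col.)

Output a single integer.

r7=111 pc3: +8 =8
r8=1000 pc1: +2 =10
r9=1001 pc2: +4 =14
r10=1010 pc2: +4 =18
r11=1011 pc3: +8 =26
r12=1100 pc2: +4 =30
r13=1101 pc3: +8 =38
r14=1110 pc3: +8 =46
r15=1111 pc4: +16 =62
r16=10000 pc1: +2 =64
r17=10001 pc2: +4 =68
r18=10010 pc2: +4 =72
r19=10011 pc3: +8 =80
r20=10100 pc2: +4 =84
r21=10101 pc3: +8 =92
r22=10110 pc3: +8 =100
r23=10111 pc4: +16 =116
r24=11000 pc2: +4 =120
r25=11001 pc3: +8 =128
r26=11010 pc3: +8 =136
r27=11011 pc4: +16 =152
r28=11100 pc3: +8 =160
r29=11101 pc4: +16 =176
r30=11110 pc4: +16 =192
r31=11111 pc5: +32 =224
r32=100000 pc1: +2 =226
r33=100001 pc2: +4 =230
r34=100010 pc2: +4 =234
r35=100011 pc3: +8 =242
r36=100100 pc2: +4 =246
r37=100101 pc3: +8 =254
r38=100110 pc3: +8 =262
r39=100111 pc4: +16 =278
r40=101000 pc2: +4 =282
r41=101001 pc3: +8 =290
r42=101010 pc3: +8 =298

Answer: 298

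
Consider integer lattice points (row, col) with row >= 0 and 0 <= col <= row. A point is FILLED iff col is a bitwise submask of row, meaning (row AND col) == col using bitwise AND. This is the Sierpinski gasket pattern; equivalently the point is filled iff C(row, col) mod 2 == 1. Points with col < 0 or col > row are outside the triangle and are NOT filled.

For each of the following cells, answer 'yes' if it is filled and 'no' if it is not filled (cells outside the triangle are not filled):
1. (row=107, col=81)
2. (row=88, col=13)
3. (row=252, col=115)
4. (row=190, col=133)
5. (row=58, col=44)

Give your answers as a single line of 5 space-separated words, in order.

(107,81): row=0b1101011, col=0b1010001, row AND col = 0b1000001 = 65; 65 != 81 -> empty
(88,13): row=0b1011000, col=0b1101, row AND col = 0b1000 = 8; 8 != 13 -> empty
(252,115): row=0b11111100, col=0b1110011, row AND col = 0b1110000 = 112; 112 != 115 -> empty
(190,133): row=0b10111110, col=0b10000101, row AND col = 0b10000100 = 132; 132 != 133 -> empty
(58,44): row=0b111010, col=0b101100, row AND col = 0b101000 = 40; 40 != 44 -> empty

Answer: no no no no no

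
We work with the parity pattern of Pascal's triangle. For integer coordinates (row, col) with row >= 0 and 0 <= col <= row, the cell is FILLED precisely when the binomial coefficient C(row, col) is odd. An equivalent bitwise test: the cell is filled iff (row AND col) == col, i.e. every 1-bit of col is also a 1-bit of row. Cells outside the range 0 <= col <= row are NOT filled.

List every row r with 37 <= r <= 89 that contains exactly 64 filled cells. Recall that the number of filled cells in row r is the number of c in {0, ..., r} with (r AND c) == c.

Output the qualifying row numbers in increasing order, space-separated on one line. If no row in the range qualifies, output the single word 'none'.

Row r has 2^popcount(r) filled cells, so we need popcount(r) = log2(64) = 6.
Scan r = 37..89 and keep those with exactly 6 one-bits:
r=37=100101 popcount=3 -> skip
r=38=100110 popcount=3 -> skip
r=39=100111 popcount=4 -> skip
r=40=101000 popcount=2 -> skip
r=41=101001 popcount=3 -> skip
r=42=101010 popcount=3 -> skip
r=43=101011 popcount=4 -> skip
r=44=101100 popcount=3 -> skip
r=45=101101 popcount=4 -> skip
r=46=101110 popcount=4 -> skip
r=47=101111 popcount=5 -> skip
r=48=110000 popcount=2 -> skip
r=49=110001 popcount=3 -> skip
r=50=110010 popcount=3 -> skip
r=51=110011 popcount=4 -> skip
r=52=110100 popcount=3 -> skip
r=53=110101 popcount=4 -> skip
r=54=110110 popcount=4 -> skip
r=55=110111 popcount=5 -> skip
r=56=111000 popcount=3 -> skip
r=57=111001 popcount=4 -> skip
r=58=111010 popcount=4 -> skip
r=59=111011 popcount=5 -> skip
r=60=111100 popcount=4 -> skip
r=61=111101 popcount=5 -> skip
r=62=111110 popcount=5 -> skip
r=63=111111 popcount=6 -> KEEP
r=64=1000000 popcount=1 -> skip
r=65=1000001 popcount=2 -> skip
r=66=1000010 popcount=2 -> skip
r=67=1000011 popcount=3 -> skip
r=68=1000100 popcount=2 -> skip
r=69=1000101 popcount=3 -> skip
r=70=1000110 popcount=3 -> skip
r=71=1000111 popcount=4 -> skip
r=72=1001000 popcount=2 -> skip
r=73=1001001 popcount=3 -> skip
r=74=1001010 popcount=3 -> skip
r=75=1001011 popcount=4 -> skip
r=76=1001100 popcount=3 -> skip
r=77=1001101 popcount=4 -> skip
r=78=1001110 popcount=4 -> skip
r=79=1001111 popcount=5 -> skip
r=80=1010000 popcount=2 -> skip
r=81=1010001 popcount=3 -> skip
r=82=1010010 popcount=3 -> skip
r=83=1010011 popcount=4 -> skip
r=84=1010100 popcount=3 -> skip
r=85=1010101 popcount=4 -> skip
r=86=1010110 popcount=4 -> skip
r=87=1010111 popcount=5 -> skip
r=88=1011000 popcount=3 -> skip
r=89=1011001 popcount=4 -> skip
Kept rows: 63

Answer: 63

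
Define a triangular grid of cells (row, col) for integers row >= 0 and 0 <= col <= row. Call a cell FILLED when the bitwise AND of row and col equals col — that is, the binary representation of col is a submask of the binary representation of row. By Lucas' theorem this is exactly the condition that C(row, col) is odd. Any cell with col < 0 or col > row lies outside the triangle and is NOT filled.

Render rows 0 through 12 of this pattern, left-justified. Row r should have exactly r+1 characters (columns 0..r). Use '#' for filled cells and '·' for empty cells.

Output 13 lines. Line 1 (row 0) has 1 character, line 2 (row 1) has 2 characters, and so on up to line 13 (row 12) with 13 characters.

Answer: #
##
#·#
####
#···#
##··##
#·#·#·#
########
#·······#
##······##
#·#·····#·#
####····####
#···#···#···#

Derivation:
r0=0: #
r1=1: ##
r2=10: #·#
r3=11: ####
r4=100: #···#
r5=101: ##··##
r6=110: #·#·#·#
r7=111: ########
r8=1000: #·······#
r9=1001: ##······##
r10=1010: #·#·····#·#
r11=1011: ####····####
r12=1100: #···#···#···#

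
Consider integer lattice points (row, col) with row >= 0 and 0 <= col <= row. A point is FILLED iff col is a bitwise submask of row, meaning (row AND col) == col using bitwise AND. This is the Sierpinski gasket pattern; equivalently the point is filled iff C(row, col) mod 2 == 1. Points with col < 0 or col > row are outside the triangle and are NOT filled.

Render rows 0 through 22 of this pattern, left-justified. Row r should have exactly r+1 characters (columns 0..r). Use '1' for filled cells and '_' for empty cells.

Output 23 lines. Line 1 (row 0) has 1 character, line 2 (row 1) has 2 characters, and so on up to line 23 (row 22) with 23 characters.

r0=0: 1
r1=1: 11
r2=10: 1_1
r3=11: 1111
r4=100: 1___1
r5=101: 11__11
r6=110: 1_1_1_1
r7=111: 11111111
r8=1000: 1_______1
r9=1001: 11______11
r10=1010: 1_1_____1_1
r11=1011: 1111____1111
r12=1100: 1___1___1___1
r13=1101: 11__11__11__11
r14=1110: 1_1_1_1_1_1_1_1
r15=1111: 1111111111111111
r16=10000: 1_______________1
r17=10001: 11______________11
r18=10010: 1_1_____________1_1
r19=10011: 1111____________1111
r20=10100: 1___1___________1___1
r21=10101: 11__11__________11__11
r22=10110: 1_1_1_1_________1_1_1_1

Answer: 1
11
1_1
1111
1___1
11__11
1_1_1_1
11111111
1_______1
11______11
1_1_____1_1
1111____1111
1___1___1___1
11__11__11__11
1_1_1_1_1_1_1_1
1111111111111111
1_______________1
11______________11
1_1_____________1_1
1111____________1111
1___1___________1___1
11__11__________11__11
1_1_1_1_________1_1_1_1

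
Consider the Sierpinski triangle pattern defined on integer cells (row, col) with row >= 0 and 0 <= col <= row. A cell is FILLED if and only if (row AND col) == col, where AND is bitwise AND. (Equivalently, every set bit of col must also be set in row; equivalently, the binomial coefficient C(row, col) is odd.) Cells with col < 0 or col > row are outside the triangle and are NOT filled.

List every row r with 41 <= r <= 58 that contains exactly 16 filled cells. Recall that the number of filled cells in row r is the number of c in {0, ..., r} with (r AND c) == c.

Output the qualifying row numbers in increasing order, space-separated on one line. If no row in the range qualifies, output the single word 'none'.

Answer: 43 45 46 51 53 54 57 58

Derivation:
Row r has 2^popcount(r) filled cells, so we need popcount(r) = log2(16) = 4.
Scan r = 41..58 and keep those with exactly 4 one-bits:
r=41=101001 popcount=3 -> skip
r=42=101010 popcount=3 -> skip
r=43=101011 popcount=4 -> KEEP
r=44=101100 popcount=3 -> skip
r=45=101101 popcount=4 -> KEEP
r=46=101110 popcount=4 -> KEEP
r=47=101111 popcount=5 -> skip
r=48=110000 popcount=2 -> skip
r=49=110001 popcount=3 -> skip
r=50=110010 popcount=3 -> skip
r=51=110011 popcount=4 -> KEEP
r=52=110100 popcount=3 -> skip
r=53=110101 popcount=4 -> KEEP
r=54=110110 popcount=4 -> KEEP
r=55=110111 popcount=5 -> skip
r=56=111000 popcount=3 -> skip
r=57=111001 popcount=4 -> KEEP
r=58=111010 popcount=4 -> KEEP
Kept rows: 43 45 46 51 53 54 57 58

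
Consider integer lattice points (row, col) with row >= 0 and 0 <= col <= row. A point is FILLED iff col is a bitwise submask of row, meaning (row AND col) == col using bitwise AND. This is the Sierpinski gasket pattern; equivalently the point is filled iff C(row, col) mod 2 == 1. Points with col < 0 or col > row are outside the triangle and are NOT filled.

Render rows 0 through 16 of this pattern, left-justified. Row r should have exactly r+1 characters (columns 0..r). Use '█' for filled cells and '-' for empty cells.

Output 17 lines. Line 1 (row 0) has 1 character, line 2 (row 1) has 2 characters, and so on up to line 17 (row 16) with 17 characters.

r0=0: █
r1=1: ██
r2=10: █-█
r3=11: ████
r4=100: █---█
r5=101: ██--██
r6=110: █-█-█-█
r7=111: ████████
r8=1000: █-------█
r9=1001: ██------██
r10=1010: █-█-----█-█
r11=1011: ████----████
r12=1100: █---█---█---█
r13=1101: ██--██--██--██
r14=1110: █-█-█-█-█-█-█-█
r15=1111: ████████████████
r16=10000: █---------------█

Answer: █
██
█-█
████
█---█
██--██
█-█-█-█
████████
█-------█
██------██
█-█-----█-█
████----████
█---█---█---█
██--██--██--██
█-█-█-█-█-█-█-█
████████████████
█---------------█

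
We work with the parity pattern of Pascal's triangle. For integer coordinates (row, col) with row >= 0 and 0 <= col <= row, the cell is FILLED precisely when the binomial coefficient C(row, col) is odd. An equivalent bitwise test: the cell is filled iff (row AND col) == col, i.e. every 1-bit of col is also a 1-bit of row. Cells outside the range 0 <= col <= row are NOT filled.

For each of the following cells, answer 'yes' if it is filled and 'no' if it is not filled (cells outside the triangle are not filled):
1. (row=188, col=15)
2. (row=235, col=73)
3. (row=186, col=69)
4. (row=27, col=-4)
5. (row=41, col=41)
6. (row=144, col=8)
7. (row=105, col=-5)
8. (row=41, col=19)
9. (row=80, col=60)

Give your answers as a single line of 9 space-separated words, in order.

(188,15): row=0b10111100, col=0b1111, row AND col = 0b1100 = 12; 12 != 15 -> empty
(235,73): row=0b11101011, col=0b1001001, row AND col = 0b1001001 = 73; 73 == 73 -> filled
(186,69): row=0b10111010, col=0b1000101, row AND col = 0b0 = 0; 0 != 69 -> empty
(27,-4): col outside [0, 27] -> not filled
(41,41): row=0b101001, col=0b101001, row AND col = 0b101001 = 41; 41 == 41 -> filled
(144,8): row=0b10010000, col=0b1000, row AND col = 0b0 = 0; 0 != 8 -> empty
(105,-5): col outside [0, 105] -> not filled
(41,19): row=0b101001, col=0b10011, row AND col = 0b1 = 1; 1 != 19 -> empty
(80,60): row=0b1010000, col=0b111100, row AND col = 0b10000 = 16; 16 != 60 -> empty

Answer: no yes no no yes no no no no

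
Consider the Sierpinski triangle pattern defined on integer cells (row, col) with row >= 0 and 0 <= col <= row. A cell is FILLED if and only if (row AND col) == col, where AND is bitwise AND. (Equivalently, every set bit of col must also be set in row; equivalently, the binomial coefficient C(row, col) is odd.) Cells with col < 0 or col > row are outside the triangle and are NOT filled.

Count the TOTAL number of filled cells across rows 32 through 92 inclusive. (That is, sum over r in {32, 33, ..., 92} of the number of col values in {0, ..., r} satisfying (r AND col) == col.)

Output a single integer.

r32=100000 pc1: +2 =2
r33=100001 pc2: +4 =6
r34=100010 pc2: +4 =10
r35=100011 pc3: +8 =18
r36=100100 pc2: +4 =22
r37=100101 pc3: +8 =30
r38=100110 pc3: +8 =38
r39=100111 pc4: +16 =54
r40=101000 pc2: +4 =58
r41=101001 pc3: +8 =66
r42=101010 pc3: +8 =74
r43=101011 pc4: +16 =90
r44=101100 pc3: +8 =98
r45=101101 pc4: +16 =114
r46=101110 pc4: +16 =130
r47=101111 pc5: +32 =162
r48=110000 pc2: +4 =166
r49=110001 pc3: +8 =174
r50=110010 pc3: +8 =182
r51=110011 pc4: +16 =198
r52=110100 pc3: +8 =206
r53=110101 pc4: +16 =222
r54=110110 pc4: +16 =238
r55=110111 pc5: +32 =270
r56=111000 pc3: +8 =278
r57=111001 pc4: +16 =294
r58=111010 pc4: +16 =310
r59=111011 pc5: +32 =342
r60=111100 pc4: +16 =358
r61=111101 pc5: +32 =390
r62=111110 pc5: +32 =422
r63=111111 pc6: +64 =486
r64=1000000 pc1: +2 =488
r65=1000001 pc2: +4 =492
r66=1000010 pc2: +4 =496
r67=1000011 pc3: +8 =504
r68=1000100 pc2: +4 =508
r69=1000101 pc3: +8 =516
r70=1000110 pc3: +8 =524
r71=1000111 pc4: +16 =540
r72=1001000 pc2: +4 =544
r73=1001001 pc3: +8 =552
r74=1001010 pc3: +8 =560
r75=1001011 pc4: +16 =576
r76=1001100 pc3: +8 =584
r77=1001101 pc4: +16 =600
r78=1001110 pc4: +16 =616
r79=1001111 pc5: +32 =648
r80=1010000 pc2: +4 =652
r81=1010001 pc3: +8 =660
r82=1010010 pc3: +8 =668
r83=1010011 pc4: +16 =684
r84=1010100 pc3: +8 =692
r85=1010101 pc4: +16 =708
r86=1010110 pc4: +16 =724
r87=1010111 pc5: +32 =756
r88=1011000 pc3: +8 =764
r89=1011001 pc4: +16 =780
r90=1011010 pc4: +16 =796
r91=1011011 pc5: +32 =828
r92=1011100 pc4: +16 =844

Answer: 844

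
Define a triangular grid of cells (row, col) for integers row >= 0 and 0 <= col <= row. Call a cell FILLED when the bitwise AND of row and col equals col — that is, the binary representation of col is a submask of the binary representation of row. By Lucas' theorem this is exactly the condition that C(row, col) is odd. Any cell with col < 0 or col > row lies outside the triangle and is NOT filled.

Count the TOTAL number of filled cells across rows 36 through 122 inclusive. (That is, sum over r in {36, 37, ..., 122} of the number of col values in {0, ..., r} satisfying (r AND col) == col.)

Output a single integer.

r36=100100 pc2: +4 =4
r37=100101 pc3: +8 =12
r38=100110 pc3: +8 =20
r39=100111 pc4: +16 =36
r40=101000 pc2: +4 =40
r41=101001 pc3: +8 =48
r42=101010 pc3: +8 =56
r43=101011 pc4: +16 =72
r44=101100 pc3: +8 =80
r45=101101 pc4: +16 =96
r46=101110 pc4: +16 =112
r47=101111 pc5: +32 =144
r48=110000 pc2: +4 =148
r49=110001 pc3: +8 =156
r50=110010 pc3: +8 =164
r51=110011 pc4: +16 =180
r52=110100 pc3: +8 =188
r53=110101 pc4: +16 =204
r54=110110 pc4: +16 =220
r55=110111 pc5: +32 =252
r56=111000 pc3: +8 =260
r57=111001 pc4: +16 =276
r58=111010 pc4: +16 =292
r59=111011 pc5: +32 =324
r60=111100 pc4: +16 =340
r61=111101 pc5: +32 =372
r62=111110 pc5: +32 =404
r63=111111 pc6: +64 =468
r64=1000000 pc1: +2 =470
r65=1000001 pc2: +4 =474
r66=1000010 pc2: +4 =478
r67=1000011 pc3: +8 =486
r68=1000100 pc2: +4 =490
r69=1000101 pc3: +8 =498
r70=1000110 pc3: +8 =506
r71=1000111 pc4: +16 =522
r72=1001000 pc2: +4 =526
r73=1001001 pc3: +8 =534
r74=1001010 pc3: +8 =542
r75=1001011 pc4: +16 =558
r76=1001100 pc3: +8 =566
r77=1001101 pc4: +16 =582
r78=1001110 pc4: +16 =598
r79=1001111 pc5: +32 =630
r80=1010000 pc2: +4 =634
r81=1010001 pc3: +8 =642
r82=1010010 pc3: +8 =650
r83=1010011 pc4: +16 =666
r84=1010100 pc3: +8 =674
r85=1010101 pc4: +16 =690
r86=1010110 pc4: +16 =706
r87=1010111 pc5: +32 =738
r88=1011000 pc3: +8 =746
r89=1011001 pc4: +16 =762
r90=1011010 pc4: +16 =778
r91=1011011 pc5: +32 =810
r92=1011100 pc4: +16 =826
r93=1011101 pc5: +32 =858
r94=1011110 pc5: +32 =890
r95=1011111 pc6: +64 =954
r96=1100000 pc2: +4 =958
r97=1100001 pc3: +8 =966
r98=1100010 pc3: +8 =974
r99=1100011 pc4: +16 =990
r100=1100100 pc3: +8 =998
r101=1100101 pc4: +16 =1014
r102=1100110 pc4: +16 =1030
r103=1100111 pc5: +32 =1062
r104=1101000 pc3: +8 =1070
r105=1101001 pc4: +16 =1086
r106=1101010 pc4: +16 =1102
r107=1101011 pc5: +32 =1134
r108=1101100 pc4: +16 =1150
r109=1101101 pc5: +32 =1182
r110=1101110 pc5: +32 =1214
r111=1101111 pc6: +64 =1278
r112=1110000 pc3: +8 =1286
r113=1110001 pc4: +16 =1302
r114=1110010 pc4: +16 =1318
r115=1110011 pc5: +32 =1350
r116=1110100 pc4: +16 =1366
r117=1110101 pc5: +32 =1398
r118=1110110 pc5: +32 =1430
r119=1110111 pc6: +64 =1494
r120=1111000 pc4: +16 =1510
r121=1111001 pc5: +32 =1542
r122=1111010 pc5: +32 =1574

Answer: 1574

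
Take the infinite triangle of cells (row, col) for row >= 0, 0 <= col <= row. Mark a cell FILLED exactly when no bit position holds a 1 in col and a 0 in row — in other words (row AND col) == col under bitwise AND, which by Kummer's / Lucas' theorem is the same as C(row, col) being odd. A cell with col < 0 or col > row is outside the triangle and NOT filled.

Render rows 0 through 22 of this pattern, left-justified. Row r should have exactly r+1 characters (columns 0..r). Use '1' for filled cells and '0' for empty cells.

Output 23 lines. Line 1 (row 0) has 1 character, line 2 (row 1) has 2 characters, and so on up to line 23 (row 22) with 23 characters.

r0=0: 1
r1=1: 11
r2=10: 101
r3=11: 1111
r4=100: 10001
r5=101: 110011
r6=110: 1010101
r7=111: 11111111
r8=1000: 100000001
r9=1001: 1100000011
r10=1010: 10100000101
r11=1011: 111100001111
r12=1100: 1000100010001
r13=1101: 11001100110011
r14=1110: 101010101010101
r15=1111: 1111111111111111
r16=10000: 10000000000000001
r17=10001: 110000000000000011
r18=10010: 1010000000000000101
r19=10011: 11110000000000001111
r20=10100: 100010000000000010001
r21=10101: 1100110000000000110011
r22=10110: 10101010000000001010101

Answer: 1
11
101
1111
10001
110011
1010101
11111111
100000001
1100000011
10100000101
111100001111
1000100010001
11001100110011
101010101010101
1111111111111111
10000000000000001
110000000000000011
1010000000000000101
11110000000000001111
100010000000000010001
1100110000000000110011
10101010000000001010101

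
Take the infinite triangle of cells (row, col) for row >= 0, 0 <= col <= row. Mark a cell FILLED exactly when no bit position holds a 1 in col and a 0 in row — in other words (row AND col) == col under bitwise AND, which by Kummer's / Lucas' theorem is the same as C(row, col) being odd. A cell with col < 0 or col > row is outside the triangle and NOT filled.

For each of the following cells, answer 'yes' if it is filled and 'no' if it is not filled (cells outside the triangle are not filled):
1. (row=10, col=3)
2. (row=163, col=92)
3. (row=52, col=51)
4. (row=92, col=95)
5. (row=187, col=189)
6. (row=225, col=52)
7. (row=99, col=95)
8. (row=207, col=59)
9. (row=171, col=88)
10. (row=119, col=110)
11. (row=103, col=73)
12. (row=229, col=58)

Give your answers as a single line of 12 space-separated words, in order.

(10,3): row=0b1010, col=0b11, row AND col = 0b10 = 2; 2 != 3 -> empty
(163,92): row=0b10100011, col=0b1011100, row AND col = 0b0 = 0; 0 != 92 -> empty
(52,51): row=0b110100, col=0b110011, row AND col = 0b110000 = 48; 48 != 51 -> empty
(92,95): col outside [0, 92] -> not filled
(187,189): col outside [0, 187] -> not filled
(225,52): row=0b11100001, col=0b110100, row AND col = 0b100000 = 32; 32 != 52 -> empty
(99,95): row=0b1100011, col=0b1011111, row AND col = 0b1000011 = 67; 67 != 95 -> empty
(207,59): row=0b11001111, col=0b111011, row AND col = 0b1011 = 11; 11 != 59 -> empty
(171,88): row=0b10101011, col=0b1011000, row AND col = 0b1000 = 8; 8 != 88 -> empty
(119,110): row=0b1110111, col=0b1101110, row AND col = 0b1100110 = 102; 102 != 110 -> empty
(103,73): row=0b1100111, col=0b1001001, row AND col = 0b1000001 = 65; 65 != 73 -> empty
(229,58): row=0b11100101, col=0b111010, row AND col = 0b100000 = 32; 32 != 58 -> empty

Answer: no no no no no no no no no no no no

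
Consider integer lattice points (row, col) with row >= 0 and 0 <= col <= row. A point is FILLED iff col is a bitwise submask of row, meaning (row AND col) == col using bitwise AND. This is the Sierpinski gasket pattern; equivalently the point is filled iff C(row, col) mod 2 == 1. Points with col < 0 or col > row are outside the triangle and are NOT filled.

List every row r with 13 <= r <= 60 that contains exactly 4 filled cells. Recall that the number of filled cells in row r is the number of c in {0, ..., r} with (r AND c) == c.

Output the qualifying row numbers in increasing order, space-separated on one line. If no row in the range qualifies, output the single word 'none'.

Answer: 17 18 20 24 33 34 36 40 48

Derivation:
Row r has 2^popcount(r) filled cells, so we need popcount(r) = log2(4) = 2.
Scan r = 13..60 and keep those with exactly 2 one-bits:
r=13=1101 popcount=3 -> skip
r=14=1110 popcount=3 -> skip
r=15=1111 popcount=4 -> skip
r=16=10000 popcount=1 -> skip
r=17=10001 popcount=2 -> KEEP
r=18=10010 popcount=2 -> KEEP
r=19=10011 popcount=3 -> skip
r=20=10100 popcount=2 -> KEEP
r=21=10101 popcount=3 -> skip
r=22=10110 popcount=3 -> skip
r=23=10111 popcount=4 -> skip
r=24=11000 popcount=2 -> KEEP
r=25=11001 popcount=3 -> skip
r=26=11010 popcount=3 -> skip
r=27=11011 popcount=4 -> skip
r=28=11100 popcount=3 -> skip
r=29=11101 popcount=4 -> skip
r=30=11110 popcount=4 -> skip
r=31=11111 popcount=5 -> skip
r=32=100000 popcount=1 -> skip
r=33=100001 popcount=2 -> KEEP
r=34=100010 popcount=2 -> KEEP
r=35=100011 popcount=3 -> skip
r=36=100100 popcount=2 -> KEEP
r=37=100101 popcount=3 -> skip
r=38=100110 popcount=3 -> skip
r=39=100111 popcount=4 -> skip
r=40=101000 popcount=2 -> KEEP
r=41=101001 popcount=3 -> skip
r=42=101010 popcount=3 -> skip
r=43=101011 popcount=4 -> skip
r=44=101100 popcount=3 -> skip
r=45=101101 popcount=4 -> skip
r=46=101110 popcount=4 -> skip
r=47=101111 popcount=5 -> skip
r=48=110000 popcount=2 -> KEEP
r=49=110001 popcount=3 -> skip
r=50=110010 popcount=3 -> skip
r=51=110011 popcount=4 -> skip
r=52=110100 popcount=3 -> skip
r=53=110101 popcount=4 -> skip
r=54=110110 popcount=4 -> skip
r=55=110111 popcount=5 -> skip
r=56=111000 popcount=3 -> skip
r=57=111001 popcount=4 -> skip
r=58=111010 popcount=4 -> skip
r=59=111011 popcount=5 -> skip
r=60=111100 popcount=4 -> skip
Kept rows: 17 18 20 24 33 34 36 40 48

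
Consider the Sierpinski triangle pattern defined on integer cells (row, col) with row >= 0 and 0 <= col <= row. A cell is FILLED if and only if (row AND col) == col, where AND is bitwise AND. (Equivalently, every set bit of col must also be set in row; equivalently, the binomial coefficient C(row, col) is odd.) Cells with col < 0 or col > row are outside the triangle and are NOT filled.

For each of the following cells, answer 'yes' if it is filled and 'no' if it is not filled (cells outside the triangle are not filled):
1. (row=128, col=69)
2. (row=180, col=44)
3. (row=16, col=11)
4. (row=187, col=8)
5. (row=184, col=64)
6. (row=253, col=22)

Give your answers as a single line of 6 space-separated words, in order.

(128,69): row=0b10000000, col=0b1000101, row AND col = 0b0 = 0; 0 != 69 -> empty
(180,44): row=0b10110100, col=0b101100, row AND col = 0b100100 = 36; 36 != 44 -> empty
(16,11): row=0b10000, col=0b1011, row AND col = 0b0 = 0; 0 != 11 -> empty
(187,8): row=0b10111011, col=0b1000, row AND col = 0b1000 = 8; 8 == 8 -> filled
(184,64): row=0b10111000, col=0b1000000, row AND col = 0b0 = 0; 0 != 64 -> empty
(253,22): row=0b11111101, col=0b10110, row AND col = 0b10100 = 20; 20 != 22 -> empty

Answer: no no no yes no no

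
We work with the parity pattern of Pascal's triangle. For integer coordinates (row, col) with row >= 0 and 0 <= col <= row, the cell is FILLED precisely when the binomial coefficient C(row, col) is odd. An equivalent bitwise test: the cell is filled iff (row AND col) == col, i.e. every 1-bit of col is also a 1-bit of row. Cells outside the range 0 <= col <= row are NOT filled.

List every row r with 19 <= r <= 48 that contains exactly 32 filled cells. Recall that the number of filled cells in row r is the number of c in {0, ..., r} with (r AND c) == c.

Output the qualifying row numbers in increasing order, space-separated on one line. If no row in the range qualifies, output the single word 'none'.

Answer: 31 47

Derivation:
Row r has 2^popcount(r) filled cells, so we need popcount(r) = log2(32) = 5.
Scan r = 19..48 and keep those with exactly 5 one-bits:
r=19=10011 popcount=3 -> skip
r=20=10100 popcount=2 -> skip
r=21=10101 popcount=3 -> skip
r=22=10110 popcount=3 -> skip
r=23=10111 popcount=4 -> skip
r=24=11000 popcount=2 -> skip
r=25=11001 popcount=3 -> skip
r=26=11010 popcount=3 -> skip
r=27=11011 popcount=4 -> skip
r=28=11100 popcount=3 -> skip
r=29=11101 popcount=4 -> skip
r=30=11110 popcount=4 -> skip
r=31=11111 popcount=5 -> KEEP
r=32=100000 popcount=1 -> skip
r=33=100001 popcount=2 -> skip
r=34=100010 popcount=2 -> skip
r=35=100011 popcount=3 -> skip
r=36=100100 popcount=2 -> skip
r=37=100101 popcount=3 -> skip
r=38=100110 popcount=3 -> skip
r=39=100111 popcount=4 -> skip
r=40=101000 popcount=2 -> skip
r=41=101001 popcount=3 -> skip
r=42=101010 popcount=3 -> skip
r=43=101011 popcount=4 -> skip
r=44=101100 popcount=3 -> skip
r=45=101101 popcount=4 -> skip
r=46=101110 popcount=4 -> skip
r=47=101111 popcount=5 -> KEEP
r=48=110000 popcount=2 -> skip
Kept rows: 31 47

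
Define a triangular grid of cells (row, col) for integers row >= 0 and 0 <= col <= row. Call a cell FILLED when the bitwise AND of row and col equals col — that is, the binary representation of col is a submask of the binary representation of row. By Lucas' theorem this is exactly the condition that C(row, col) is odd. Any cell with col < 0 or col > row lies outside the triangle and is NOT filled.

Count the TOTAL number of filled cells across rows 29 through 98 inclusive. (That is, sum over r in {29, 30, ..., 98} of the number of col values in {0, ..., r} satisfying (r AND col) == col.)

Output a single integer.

r29=11101 pc4: +16 =16
r30=11110 pc4: +16 =32
r31=11111 pc5: +32 =64
r32=100000 pc1: +2 =66
r33=100001 pc2: +4 =70
r34=100010 pc2: +4 =74
r35=100011 pc3: +8 =82
r36=100100 pc2: +4 =86
r37=100101 pc3: +8 =94
r38=100110 pc3: +8 =102
r39=100111 pc4: +16 =118
r40=101000 pc2: +4 =122
r41=101001 pc3: +8 =130
r42=101010 pc3: +8 =138
r43=101011 pc4: +16 =154
r44=101100 pc3: +8 =162
r45=101101 pc4: +16 =178
r46=101110 pc4: +16 =194
r47=101111 pc5: +32 =226
r48=110000 pc2: +4 =230
r49=110001 pc3: +8 =238
r50=110010 pc3: +8 =246
r51=110011 pc4: +16 =262
r52=110100 pc3: +8 =270
r53=110101 pc4: +16 =286
r54=110110 pc4: +16 =302
r55=110111 pc5: +32 =334
r56=111000 pc3: +8 =342
r57=111001 pc4: +16 =358
r58=111010 pc4: +16 =374
r59=111011 pc5: +32 =406
r60=111100 pc4: +16 =422
r61=111101 pc5: +32 =454
r62=111110 pc5: +32 =486
r63=111111 pc6: +64 =550
r64=1000000 pc1: +2 =552
r65=1000001 pc2: +4 =556
r66=1000010 pc2: +4 =560
r67=1000011 pc3: +8 =568
r68=1000100 pc2: +4 =572
r69=1000101 pc3: +8 =580
r70=1000110 pc3: +8 =588
r71=1000111 pc4: +16 =604
r72=1001000 pc2: +4 =608
r73=1001001 pc3: +8 =616
r74=1001010 pc3: +8 =624
r75=1001011 pc4: +16 =640
r76=1001100 pc3: +8 =648
r77=1001101 pc4: +16 =664
r78=1001110 pc4: +16 =680
r79=1001111 pc5: +32 =712
r80=1010000 pc2: +4 =716
r81=1010001 pc3: +8 =724
r82=1010010 pc3: +8 =732
r83=1010011 pc4: +16 =748
r84=1010100 pc3: +8 =756
r85=1010101 pc4: +16 =772
r86=1010110 pc4: +16 =788
r87=1010111 pc5: +32 =820
r88=1011000 pc3: +8 =828
r89=1011001 pc4: +16 =844
r90=1011010 pc4: +16 =860
r91=1011011 pc5: +32 =892
r92=1011100 pc4: +16 =908
r93=1011101 pc5: +32 =940
r94=1011110 pc5: +32 =972
r95=1011111 pc6: +64 =1036
r96=1100000 pc2: +4 =1040
r97=1100001 pc3: +8 =1048
r98=1100010 pc3: +8 =1056

Answer: 1056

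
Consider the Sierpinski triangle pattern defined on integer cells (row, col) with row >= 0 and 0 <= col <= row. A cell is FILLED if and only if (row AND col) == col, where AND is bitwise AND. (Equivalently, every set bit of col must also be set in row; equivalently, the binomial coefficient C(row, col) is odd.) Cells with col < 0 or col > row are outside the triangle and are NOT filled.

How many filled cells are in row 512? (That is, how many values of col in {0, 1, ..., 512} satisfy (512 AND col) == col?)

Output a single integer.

Answer: 2

Derivation:
512 in binary = 1000000000
popcount(512) = number of 1-bits in 1000000000 = 1
A col c satisfies (512 AND c) == c iff every set bit of c is also set in 512; each of the 1 set bits of 512 can independently be on or off in c.
count = 2^1 = 2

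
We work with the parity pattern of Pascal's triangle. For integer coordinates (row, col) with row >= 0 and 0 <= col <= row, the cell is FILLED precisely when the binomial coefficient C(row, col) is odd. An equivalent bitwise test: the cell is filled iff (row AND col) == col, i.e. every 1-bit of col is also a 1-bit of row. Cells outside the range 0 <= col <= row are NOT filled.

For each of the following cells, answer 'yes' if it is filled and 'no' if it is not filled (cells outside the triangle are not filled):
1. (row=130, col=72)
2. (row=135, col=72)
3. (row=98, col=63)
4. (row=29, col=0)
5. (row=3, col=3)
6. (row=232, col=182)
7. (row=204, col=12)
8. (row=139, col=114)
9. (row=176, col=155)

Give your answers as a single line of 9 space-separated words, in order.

Answer: no no no yes yes no yes no no

Derivation:
(130,72): row=0b10000010, col=0b1001000, row AND col = 0b0 = 0; 0 != 72 -> empty
(135,72): row=0b10000111, col=0b1001000, row AND col = 0b0 = 0; 0 != 72 -> empty
(98,63): row=0b1100010, col=0b111111, row AND col = 0b100010 = 34; 34 != 63 -> empty
(29,0): row=0b11101, col=0b0, row AND col = 0b0 = 0; 0 == 0 -> filled
(3,3): row=0b11, col=0b11, row AND col = 0b11 = 3; 3 == 3 -> filled
(232,182): row=0b11101000, col=0b10110110, row AND col = 0b10100000 = 160; 160 != 182 -> empty
(204,12): row=0b11001100, col=0b1100, row AND col = 0b1100 = 12; 12 == 12 -> filled
(139,114): row=0b10001011, col=0b1110010, row AND col = 0b10 = 2; 2 != 114 -> empty
(176,155): row=0b10110000, col=0b10011011, row AND col = 0b10010000 = 144; 144 != 155 -> empty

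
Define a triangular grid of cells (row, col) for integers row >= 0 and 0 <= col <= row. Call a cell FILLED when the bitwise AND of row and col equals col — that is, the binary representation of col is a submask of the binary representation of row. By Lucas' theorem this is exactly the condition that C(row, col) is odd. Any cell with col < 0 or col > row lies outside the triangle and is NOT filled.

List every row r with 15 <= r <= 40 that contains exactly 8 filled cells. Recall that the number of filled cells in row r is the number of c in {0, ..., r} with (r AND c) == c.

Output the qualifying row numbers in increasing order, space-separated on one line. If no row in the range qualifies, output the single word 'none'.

Row r has 2^popcount(r) filled cells, so we need popcount(r) = log2(8) = 3.
Scan r = 15..40 and keep those with exactly 3 one-bits:
r=15=1111 popcount=4 -> skip
r=16=10000 popcount=1 -> skip
r=17=10001 popcount=2 -> skip
r=18=10010 popcount=2 -> skip
r=19=10011 popcount=3 -> KEEP
r=20=10100 popcount=2 -> skip
r=21=10101 popcount=3 -> KEEP
r=22=10110 popcount=3 -> KEEP
r=23=10111 popcount=4 -> skip
r=24=11000 popcount=2 -> skip
r=25=11001 popcount=3 -> KEEP
r=26=11010 popcount=3 -> KEEP
r=27=11011 popcount=4 -> skip
r=28=11100 popcount=3 -> KEEP
r=29=11101 popcount=4 -> skip
r=30=11110 popcount=4 -> skip
r=31=11111 popcount=5 -> skip
r=32=100000 popcount=1 -> skip
r=33=100001 popcount=2 -> skip
r=34=100010 popcount=2 -> skip
r=35=100011 popcount=3 -> KEEP
r=36=100100 popcount=2 -> skip
r=37=100101 popcount=3 -> KEEP
r=38=100110 popcount=3 -> KEEP
r=39=100111 popcount=4 -> skip
r=40=101000 popcount=2 -> skip
Kept rows: 19 21 22 25 26 28 35 37 38

Answer: 19 21 22 25 26 28 35 37 38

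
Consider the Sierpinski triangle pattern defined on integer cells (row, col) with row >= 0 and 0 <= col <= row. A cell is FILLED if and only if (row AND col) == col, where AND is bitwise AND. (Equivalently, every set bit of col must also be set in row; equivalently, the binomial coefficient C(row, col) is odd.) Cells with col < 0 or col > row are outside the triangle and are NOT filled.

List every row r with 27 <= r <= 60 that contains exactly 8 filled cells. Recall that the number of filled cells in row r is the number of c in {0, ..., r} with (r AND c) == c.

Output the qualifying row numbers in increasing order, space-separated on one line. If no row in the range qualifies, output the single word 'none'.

Row r has 2^popcount(r) filled cells, so we need popcount(r) = log2(8) = 3.
Scan r = 27..60 and keep those with exactly 3 one-bits:
r=27=11011 popcount=4 -> skip
r=28=11100 popcount=3 -> KEEP
r=29=11101 popcount=4 -> skip
r=30=11110 popcount=4 -> skip
r=31=11111 popcount=5 -> skip
r=32=100000 popcount=1 -> skip
r=33=100001 popcount=2 -> skip
r=34=100010 popcount=2 -> skip
r=35=100011 popcount=3 -> KEEP
r=36=100100 popcount=2 -> skip
r=37=100101 popcount=3 -> KEEP
r=38=100110 popcount=3 -> KEEP
r=39=100111 popcount=4 -> skip
r=40=101000 popcount=2 -> skip
r=41=101001 popcount=3 -> KEEP
r=42=101010 popcount=3 -> KEEP
r=43=101011 popcount=4 -> skip
r=44=101100 popcount=3 -> KEEP
r=45=101101 popcount=4 -> skip
r=46=101110 popcount=4 -> skip
r=47=101111 popcount=5 -> skip
r=48=110000 popcount=2 -> skip
r=49=110001 popcount=3 -> KEEP
r=50=110010 popcount=3 -> KEEP
r=51=110011 popcount=4 -> skip
r=52=110100 popcount=3 -> KEEP
r=53=110101 popcount=4 -> skip
r=54=110110 popcount=4 -> skip
r=55=110111 popcount=5 -> skip
r=56=111000 popcount=3 -> KEEP
r=57=111001 popcount=4 -> skip
r=58=111010 popcount=4 -> skip
r=59=111011 popcount=5 -> skip
r=60=111100 popcount=4 -> skip
Kept rows: 28 35 37 38 41 42 44 49 50 52 56

Answer: 28 35 37 38 41 42 44 49 50 52 56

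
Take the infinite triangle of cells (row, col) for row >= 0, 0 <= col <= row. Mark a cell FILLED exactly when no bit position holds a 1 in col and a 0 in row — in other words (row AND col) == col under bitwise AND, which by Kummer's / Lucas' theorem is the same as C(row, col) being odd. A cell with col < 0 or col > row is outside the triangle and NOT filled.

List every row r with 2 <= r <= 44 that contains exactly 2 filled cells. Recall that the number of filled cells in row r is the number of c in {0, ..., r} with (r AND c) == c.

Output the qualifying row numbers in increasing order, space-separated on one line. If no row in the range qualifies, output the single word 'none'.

Row r has 2^popcount(r) filled cells, so we need popcount(r) = log2(2) = 1.
Scan r = 2..44 and keep those with exactly 1 one-bits:
r=2=10 popcount=1 -> KEEP
r=3=11 popcount=2 -> skip
r=4=100 popcount=1 -> KEEP
r=5=101 popcount=2 -> skip
r=6=110 popcount=2 -> skip
r=7=111 popcount=3 -> skip
r=8=1000 popcount=1 -> KEEP
r=9=1001 popcount=2 -> skip
r=10=1010 popcount=2 -> skip
r=11=1011 popcount=3 -> skip
r=12=1100 popcount=2 -> skip
r=13=1101 popcount=3 -> skip
r=14=1110 popcount=3 -> skip
r=15=1111 popcount=4 -> skip
r=16=10000 popcount=1 -> KEEP
r=17=10001 popcount=2 -> skip
r=18=10010 popcount=2 -> skip
r=19=10011 popcount=3 -> skip
r=20=10100 popcount=2 -> skip
r=21=10101 popcount=3 -> skip
r=22=10110 popcount=3 -> skip
r=23=10111 popcount=4 -> skip
r=24=11000 popcount=2 -> skip
r=25=11001 popcount=3 -> skip
r=26=11010 popcount=3 -> skip
r=27=11011 popcount=4 -> skip
r=28=11100 popcount=3 -> skip
r=29=11101 popcount=4 -> skip
r=30=11110 popcount=4 -> skip
r=31=11111 popcount=5 -> skip
r=32=100000 popcount=1 -> KEEP
r=33=100001 popcount=2 -> skip
r=34=100010 popcount=2 -> skip
r=35=100011 popcount=3 -> skip
r=36=100100 popcount=2 -> skip
r=37=100101 popcount=3 -> skip
r=38=100110 popcount=3 -> skip
r=39=100111 popcount=4 -> skip
r=40=101000 popcount=2 -> skip
r=41=101001 popcount=3 -> skip
r=42=101010 popcount=3 -> skip
r=43=101011 popcount=4 -> skip
r=44=101100 popcount=3 -> skip
Kept rows: 2 4 8 16 32

Answer: 2 4 8 16 32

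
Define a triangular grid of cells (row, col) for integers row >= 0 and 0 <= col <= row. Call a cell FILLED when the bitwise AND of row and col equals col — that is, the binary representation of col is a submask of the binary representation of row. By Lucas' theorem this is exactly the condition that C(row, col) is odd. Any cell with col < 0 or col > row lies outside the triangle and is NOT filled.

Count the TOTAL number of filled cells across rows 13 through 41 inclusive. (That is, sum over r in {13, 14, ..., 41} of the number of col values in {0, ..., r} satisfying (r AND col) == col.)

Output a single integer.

Answer: 260

Derivation:
r13=1101 pc3: +8 =8
r14=1110 pc3: +8 =16
r15=1111 pc4: +16 =32
r16=10000 pc1: +2 =34
r17=10001 pc2: +4 =38
r18=10010 pc2: +4 =42
r19=10011 pc3: +8 =50
r20=10100 pc2: +4 =54
r21=10101 pc3: +8 =62
r22=10110 pc3: +8 =70
r23=10111 pc4: +16 =86
r24=11000 pc2: +4 =90
r25=11001 pc3: +8 =98
r26=11010 pc3: +8 =106
r27=11011 pc4: +16 =122
r28=11100 pc3: +8 =130
r29=11101 pc4: +16 =146
r30=11110 pc4: +16 =162
r31=11111 pc5: +32 =194
r32=100000 pc1: +2 =196
r33=100001 pc2: +4 =200
r34=100010 pc2: +4 =204
r35=100011 pc3: +8 =212
r36=100100 pc2: +4 =216
r37=100101 pc3: +8 =224
r38=100110 pc3: +8 =232
r39=100111 pc4: +16 =248
r40=101000 pc2: +4 =252
r41=101001 pc3: +8 =260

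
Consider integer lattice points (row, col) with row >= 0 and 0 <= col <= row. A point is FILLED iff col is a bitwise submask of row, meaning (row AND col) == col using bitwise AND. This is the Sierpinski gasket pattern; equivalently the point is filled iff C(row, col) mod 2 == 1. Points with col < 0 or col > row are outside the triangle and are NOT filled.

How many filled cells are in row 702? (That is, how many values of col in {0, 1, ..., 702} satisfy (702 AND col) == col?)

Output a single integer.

702 in binary = 1010111110
popcount(702) = number of 1-bits in 1010111110 = 7
A col c satisfies (702 AND c) == c iff every set bit of c is also set in 702; each of the 7 set bits of 702 can independently be on or off in c.
count = 2^7 = 128

Answer: 128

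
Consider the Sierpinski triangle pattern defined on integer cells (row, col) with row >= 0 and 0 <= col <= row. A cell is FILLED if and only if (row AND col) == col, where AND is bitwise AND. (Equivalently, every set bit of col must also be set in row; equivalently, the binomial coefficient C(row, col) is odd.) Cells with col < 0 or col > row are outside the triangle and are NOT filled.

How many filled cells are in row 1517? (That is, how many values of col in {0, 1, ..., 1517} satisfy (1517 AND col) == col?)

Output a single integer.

Answer: 256

Derivation:
1517 in binary = 10111101101
popcount(1517) = number of 1-bits in 10111101101 = 8
A col c satisfies (1517 AND c) == c iff every set bit of c is also set in 1517; each of the 8 set bits of 1517 can independently be on or off in c.
count = 2^8 = 256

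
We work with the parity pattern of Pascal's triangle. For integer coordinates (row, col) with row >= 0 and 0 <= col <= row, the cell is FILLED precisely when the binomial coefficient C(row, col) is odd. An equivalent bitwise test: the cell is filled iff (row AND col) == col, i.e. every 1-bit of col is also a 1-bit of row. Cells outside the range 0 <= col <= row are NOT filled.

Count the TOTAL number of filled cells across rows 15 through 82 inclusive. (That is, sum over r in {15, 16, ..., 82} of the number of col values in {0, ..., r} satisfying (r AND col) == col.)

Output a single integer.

Answer: 846

Derivation:
r15=1111 pc4: +16 =16
r16=10000 pc1: +2 =18
r17=10001 pc2: +4 =22
r18=10010 pc2: +4 =26
r19=10011 pc3: +8 =34
r20=10100 pc2: +4 =38
r21=10101 pc3: +8 =46
r22=10110 pc3: +8 =54
r23=10111 pc4: +16 =70
r24=11000 pc2: +4 =74
r25=11001 pc3: +8 =82
r26=11010 pc3: +8 =90
r27=11011 pc4: +16 =106
r28=11100 pc3: +8 =114
r29=11101 pc4: +16 =130
r30=11110 pc4: +16 =146
r31=11111 pc5: +32 =178
r32=100000 pc1: +2 =180
r33=100001 pc2: +4 =184
r34=100010 pc2: +4 =188
r35=100011 pc3: +8 =196
r36=100100 pc2: +4 =200
r37=100101 pc3: +8 =208
r38=100110 pc3: +8 =216
r39=100111 pc4: +16 =232
r40=101000 pc2: +4 =236
r41=101001 pc3: +8 =244
r42=101010 pc3: +8 =252
r43=101011 pc4: +16 =268
r44=101100 pc3: +8 =276
r45=101101 pc4: +16 =292
r46=101110 pc4: +16 =308
r47=101111 pc5: +32 =340
r48=110000 pc2: +4 =344
r49=110001 pc3: +8 =352
r50=110010 pc3: +8 =360
r51=110011 pc4: +16 =376
r52=110100 pc3: +8 =384
r53=110101 pc4: +16 =400
r54=110110 pc4: +16 =416
r55=110111 pc5: +32 =448
r56=111000 pc3: +8 =456
r57=111001 pc4: +16 =472
r58=111010 pc4: +16 =488
r59=111011 pc5: +32 =520
r60=111100 pc4: +16 =536
r61=111101 pc5: +32 =568
r62=111110 pc5: +32 =600
r63=111111 pc6: +64 =664
r64=1000000 pc1: +2 =666
r65=1000001 pc2: +4 =670
r66=1000010 pc2: +4 =674
r67=1000011 pc3: +8 =682
r68=1000100 pc2: +4 =686
r69=1000101 pc3: +8 =694
r70=1000110 pc3: +8 =702
r71=1000111 pc4: +16 =718
r72=1001000 pc2: +4 =722
r73=1001001 pc3: +8 =730
r74=1001010 pc3: +8 =738
r75=1001011 pc4: +16 =754
r76=1001100 pc3: +8 =762
r77=1001101 pc4: +16 =778
r78=1001110 pc4: +16 =794
r79=1001111 pc5: +32 =826
r80=1010000 pc2: +4 =830
r81=1010001 pc3: +8 =838
r82=1010010 pc3: +8 =846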